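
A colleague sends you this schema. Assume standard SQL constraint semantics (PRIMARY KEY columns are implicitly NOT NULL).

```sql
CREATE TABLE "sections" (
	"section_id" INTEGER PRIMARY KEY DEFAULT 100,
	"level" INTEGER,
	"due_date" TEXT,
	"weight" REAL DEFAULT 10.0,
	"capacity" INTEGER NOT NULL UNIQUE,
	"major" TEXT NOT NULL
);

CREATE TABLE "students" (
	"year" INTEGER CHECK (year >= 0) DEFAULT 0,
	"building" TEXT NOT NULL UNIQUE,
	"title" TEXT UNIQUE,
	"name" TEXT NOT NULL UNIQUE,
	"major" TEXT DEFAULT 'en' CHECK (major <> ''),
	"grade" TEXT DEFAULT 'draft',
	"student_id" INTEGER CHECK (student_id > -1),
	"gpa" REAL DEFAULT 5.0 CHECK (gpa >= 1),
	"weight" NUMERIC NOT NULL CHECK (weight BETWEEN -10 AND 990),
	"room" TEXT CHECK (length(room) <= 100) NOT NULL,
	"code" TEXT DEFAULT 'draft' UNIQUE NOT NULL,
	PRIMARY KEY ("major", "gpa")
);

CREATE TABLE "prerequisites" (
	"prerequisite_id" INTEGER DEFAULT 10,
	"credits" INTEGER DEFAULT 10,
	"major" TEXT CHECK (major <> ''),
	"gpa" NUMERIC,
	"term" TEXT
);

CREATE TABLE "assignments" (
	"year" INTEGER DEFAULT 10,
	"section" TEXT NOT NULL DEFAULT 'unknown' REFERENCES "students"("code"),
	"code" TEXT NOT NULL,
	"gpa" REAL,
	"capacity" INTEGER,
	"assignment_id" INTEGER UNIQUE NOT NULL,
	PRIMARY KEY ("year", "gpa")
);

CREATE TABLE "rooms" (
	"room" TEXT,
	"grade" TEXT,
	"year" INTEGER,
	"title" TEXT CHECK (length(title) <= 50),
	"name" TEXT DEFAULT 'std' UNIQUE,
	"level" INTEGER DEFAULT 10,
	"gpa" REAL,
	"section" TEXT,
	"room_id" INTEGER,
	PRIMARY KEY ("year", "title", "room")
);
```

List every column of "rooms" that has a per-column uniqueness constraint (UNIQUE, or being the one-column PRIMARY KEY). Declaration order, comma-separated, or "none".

name

- room: part of a composite PRIMARY KEY — only the tuple is unique, not this column on its own.
- grade: no UNIQUE or single-column PK constraint.
- year: part of a composite PRIMARY KEY — only the tuple is unique, not this column on its own.
- title: part of a composite PRIMARY KEY — only the tuple is unique, not this column on its own.
- name: declared UNIQUE → unique.
- level: no UNIQUE or single-column PK constraint.
- gpa: no UNIQUE or single-column PK constraint.
- section: no UNIQUE or single-column PK constraint.
- room_id: no UNIQUE or single-column PK constraint.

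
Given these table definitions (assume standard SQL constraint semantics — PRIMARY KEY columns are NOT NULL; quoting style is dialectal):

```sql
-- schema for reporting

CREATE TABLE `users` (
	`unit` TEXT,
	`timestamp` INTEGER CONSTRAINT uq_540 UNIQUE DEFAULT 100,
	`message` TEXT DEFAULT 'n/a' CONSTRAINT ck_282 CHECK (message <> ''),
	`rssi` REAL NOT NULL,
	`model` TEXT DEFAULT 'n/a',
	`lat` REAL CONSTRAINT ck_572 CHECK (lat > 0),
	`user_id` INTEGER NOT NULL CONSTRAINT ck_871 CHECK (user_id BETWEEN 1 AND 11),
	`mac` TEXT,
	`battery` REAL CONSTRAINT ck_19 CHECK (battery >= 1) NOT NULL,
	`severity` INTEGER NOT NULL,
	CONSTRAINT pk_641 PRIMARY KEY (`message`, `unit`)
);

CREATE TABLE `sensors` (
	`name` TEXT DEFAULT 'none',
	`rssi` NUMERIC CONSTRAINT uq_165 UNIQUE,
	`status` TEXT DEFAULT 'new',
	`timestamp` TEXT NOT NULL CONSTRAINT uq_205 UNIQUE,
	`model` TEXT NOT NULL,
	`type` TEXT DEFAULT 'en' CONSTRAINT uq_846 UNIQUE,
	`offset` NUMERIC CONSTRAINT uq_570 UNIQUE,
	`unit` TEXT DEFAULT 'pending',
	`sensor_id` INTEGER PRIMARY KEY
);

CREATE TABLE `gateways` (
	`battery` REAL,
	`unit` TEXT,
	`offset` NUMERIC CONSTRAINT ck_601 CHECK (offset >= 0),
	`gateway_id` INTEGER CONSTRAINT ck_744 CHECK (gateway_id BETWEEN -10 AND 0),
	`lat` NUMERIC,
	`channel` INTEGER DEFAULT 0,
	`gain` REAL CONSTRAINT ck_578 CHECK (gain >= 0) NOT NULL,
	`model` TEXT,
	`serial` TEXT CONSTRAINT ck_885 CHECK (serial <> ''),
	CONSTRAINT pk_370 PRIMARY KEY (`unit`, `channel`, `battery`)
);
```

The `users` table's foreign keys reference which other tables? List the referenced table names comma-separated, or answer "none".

none

No column in users has a REFERENCES clause.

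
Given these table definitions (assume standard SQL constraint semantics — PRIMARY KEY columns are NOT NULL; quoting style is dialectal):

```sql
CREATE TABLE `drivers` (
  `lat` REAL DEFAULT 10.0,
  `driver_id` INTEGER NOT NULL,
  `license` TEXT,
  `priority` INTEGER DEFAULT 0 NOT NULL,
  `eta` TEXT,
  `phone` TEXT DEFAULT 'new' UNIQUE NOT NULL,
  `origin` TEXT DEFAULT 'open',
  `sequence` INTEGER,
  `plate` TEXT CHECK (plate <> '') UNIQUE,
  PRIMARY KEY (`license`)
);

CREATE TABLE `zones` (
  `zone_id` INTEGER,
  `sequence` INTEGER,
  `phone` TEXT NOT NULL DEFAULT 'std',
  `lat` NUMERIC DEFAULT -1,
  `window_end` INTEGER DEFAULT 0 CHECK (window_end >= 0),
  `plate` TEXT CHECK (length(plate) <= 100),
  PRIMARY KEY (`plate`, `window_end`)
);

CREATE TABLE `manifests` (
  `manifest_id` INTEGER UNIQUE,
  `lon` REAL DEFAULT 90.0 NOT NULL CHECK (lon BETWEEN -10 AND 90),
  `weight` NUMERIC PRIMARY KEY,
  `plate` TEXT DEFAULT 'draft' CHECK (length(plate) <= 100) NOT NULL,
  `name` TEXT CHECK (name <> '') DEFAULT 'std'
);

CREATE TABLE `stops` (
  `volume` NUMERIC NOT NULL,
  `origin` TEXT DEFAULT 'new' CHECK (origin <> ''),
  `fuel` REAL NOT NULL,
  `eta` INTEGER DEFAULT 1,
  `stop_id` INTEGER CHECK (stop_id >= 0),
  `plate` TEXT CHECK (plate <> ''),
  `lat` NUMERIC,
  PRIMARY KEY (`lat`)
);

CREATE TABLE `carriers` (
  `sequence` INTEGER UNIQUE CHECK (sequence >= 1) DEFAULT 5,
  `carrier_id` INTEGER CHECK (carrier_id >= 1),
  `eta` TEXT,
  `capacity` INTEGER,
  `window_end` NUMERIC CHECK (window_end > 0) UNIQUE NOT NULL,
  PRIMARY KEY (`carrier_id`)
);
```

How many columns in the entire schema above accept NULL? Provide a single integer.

17

drivers: 5 nullable (lat, eta, origin, sequence, plate — PK (license) and explicit NOT NULL columns excluded).
zones: 3 nullable (zone_id, sequence, lat — PK (plate, window_end) and explicit NOT NULL columns excluded).
manifests: 2 nullable (manifest_id, name — PK (weight) and explicit NOT NULL columns excluded).
stops: 4 nullable (origin, eta, stop_id, plate — PK (lat) and explicit NOT NULL columns excluded).
carriers: 3 nullable (sequence, eta, capacity — PK (carrier_id) and explicit NOT NULL columns excluded).
Total: 5 + 3 + 2 + 4 + 3 = 17.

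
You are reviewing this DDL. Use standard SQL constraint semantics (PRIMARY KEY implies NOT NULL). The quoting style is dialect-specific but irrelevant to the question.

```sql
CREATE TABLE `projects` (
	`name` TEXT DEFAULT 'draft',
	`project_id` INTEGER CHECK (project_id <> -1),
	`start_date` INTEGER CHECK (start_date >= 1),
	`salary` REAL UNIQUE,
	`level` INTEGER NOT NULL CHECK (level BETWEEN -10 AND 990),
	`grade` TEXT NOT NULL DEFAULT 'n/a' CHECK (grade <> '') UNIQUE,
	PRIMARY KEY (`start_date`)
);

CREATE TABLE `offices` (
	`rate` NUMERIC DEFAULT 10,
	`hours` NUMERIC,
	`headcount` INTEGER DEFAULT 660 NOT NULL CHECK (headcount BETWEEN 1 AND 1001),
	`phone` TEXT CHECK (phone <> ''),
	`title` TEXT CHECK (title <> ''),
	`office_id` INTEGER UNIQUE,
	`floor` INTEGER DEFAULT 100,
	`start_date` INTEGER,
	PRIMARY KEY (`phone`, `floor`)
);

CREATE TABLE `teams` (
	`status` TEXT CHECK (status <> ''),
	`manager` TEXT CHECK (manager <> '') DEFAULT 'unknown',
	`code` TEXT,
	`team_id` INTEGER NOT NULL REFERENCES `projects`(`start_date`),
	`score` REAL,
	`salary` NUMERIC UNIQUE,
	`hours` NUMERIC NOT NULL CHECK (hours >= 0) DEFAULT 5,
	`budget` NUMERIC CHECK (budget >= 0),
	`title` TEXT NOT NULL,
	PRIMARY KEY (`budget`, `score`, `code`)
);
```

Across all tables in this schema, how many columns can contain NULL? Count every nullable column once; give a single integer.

projects: 3 nullable (name, project_id, salary — PK (start_date) and explicit NOT NULL columns excluded).
offices: 5 nullable (rate, hours, title, office_id, start_date — PK (phone, floor) and explicit NOT NULL columns excluded).
teams: 3 nullable (status, manager, salary — PK (budget, score, code) and explicit NOT NULL columns excluded).
Total: 3 + 5 + 3 = 11.

11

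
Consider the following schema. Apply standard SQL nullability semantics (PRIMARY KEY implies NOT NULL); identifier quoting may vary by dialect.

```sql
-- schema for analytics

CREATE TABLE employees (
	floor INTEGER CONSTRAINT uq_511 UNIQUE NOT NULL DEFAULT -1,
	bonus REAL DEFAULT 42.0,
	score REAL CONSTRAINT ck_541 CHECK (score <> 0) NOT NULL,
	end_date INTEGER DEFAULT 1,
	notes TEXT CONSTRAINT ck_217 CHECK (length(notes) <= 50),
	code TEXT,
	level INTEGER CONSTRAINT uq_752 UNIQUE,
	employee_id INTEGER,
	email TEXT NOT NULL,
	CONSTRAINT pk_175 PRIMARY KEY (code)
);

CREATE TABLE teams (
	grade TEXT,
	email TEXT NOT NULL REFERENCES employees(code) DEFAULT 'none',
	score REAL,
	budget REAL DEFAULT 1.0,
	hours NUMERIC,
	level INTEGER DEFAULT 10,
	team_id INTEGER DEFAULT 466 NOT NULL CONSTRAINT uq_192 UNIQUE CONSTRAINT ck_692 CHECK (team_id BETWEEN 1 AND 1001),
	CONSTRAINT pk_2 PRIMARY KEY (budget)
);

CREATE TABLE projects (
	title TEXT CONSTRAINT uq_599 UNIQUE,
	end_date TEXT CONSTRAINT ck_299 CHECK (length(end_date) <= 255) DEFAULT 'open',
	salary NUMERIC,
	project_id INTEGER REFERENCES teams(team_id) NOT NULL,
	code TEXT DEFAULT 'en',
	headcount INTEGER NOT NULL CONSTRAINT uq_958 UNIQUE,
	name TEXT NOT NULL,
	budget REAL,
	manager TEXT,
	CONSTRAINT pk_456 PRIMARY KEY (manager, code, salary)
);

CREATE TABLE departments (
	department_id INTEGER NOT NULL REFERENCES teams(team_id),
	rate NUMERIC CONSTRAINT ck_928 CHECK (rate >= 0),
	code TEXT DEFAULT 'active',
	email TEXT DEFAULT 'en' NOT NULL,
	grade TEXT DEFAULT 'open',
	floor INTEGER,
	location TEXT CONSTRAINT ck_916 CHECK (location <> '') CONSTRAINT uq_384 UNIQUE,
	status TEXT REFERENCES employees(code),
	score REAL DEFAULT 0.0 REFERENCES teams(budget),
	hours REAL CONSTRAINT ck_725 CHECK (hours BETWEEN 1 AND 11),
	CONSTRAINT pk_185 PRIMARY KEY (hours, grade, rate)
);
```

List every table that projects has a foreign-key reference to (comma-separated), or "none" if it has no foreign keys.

- project_id REFERENCES teams(team_id).

teams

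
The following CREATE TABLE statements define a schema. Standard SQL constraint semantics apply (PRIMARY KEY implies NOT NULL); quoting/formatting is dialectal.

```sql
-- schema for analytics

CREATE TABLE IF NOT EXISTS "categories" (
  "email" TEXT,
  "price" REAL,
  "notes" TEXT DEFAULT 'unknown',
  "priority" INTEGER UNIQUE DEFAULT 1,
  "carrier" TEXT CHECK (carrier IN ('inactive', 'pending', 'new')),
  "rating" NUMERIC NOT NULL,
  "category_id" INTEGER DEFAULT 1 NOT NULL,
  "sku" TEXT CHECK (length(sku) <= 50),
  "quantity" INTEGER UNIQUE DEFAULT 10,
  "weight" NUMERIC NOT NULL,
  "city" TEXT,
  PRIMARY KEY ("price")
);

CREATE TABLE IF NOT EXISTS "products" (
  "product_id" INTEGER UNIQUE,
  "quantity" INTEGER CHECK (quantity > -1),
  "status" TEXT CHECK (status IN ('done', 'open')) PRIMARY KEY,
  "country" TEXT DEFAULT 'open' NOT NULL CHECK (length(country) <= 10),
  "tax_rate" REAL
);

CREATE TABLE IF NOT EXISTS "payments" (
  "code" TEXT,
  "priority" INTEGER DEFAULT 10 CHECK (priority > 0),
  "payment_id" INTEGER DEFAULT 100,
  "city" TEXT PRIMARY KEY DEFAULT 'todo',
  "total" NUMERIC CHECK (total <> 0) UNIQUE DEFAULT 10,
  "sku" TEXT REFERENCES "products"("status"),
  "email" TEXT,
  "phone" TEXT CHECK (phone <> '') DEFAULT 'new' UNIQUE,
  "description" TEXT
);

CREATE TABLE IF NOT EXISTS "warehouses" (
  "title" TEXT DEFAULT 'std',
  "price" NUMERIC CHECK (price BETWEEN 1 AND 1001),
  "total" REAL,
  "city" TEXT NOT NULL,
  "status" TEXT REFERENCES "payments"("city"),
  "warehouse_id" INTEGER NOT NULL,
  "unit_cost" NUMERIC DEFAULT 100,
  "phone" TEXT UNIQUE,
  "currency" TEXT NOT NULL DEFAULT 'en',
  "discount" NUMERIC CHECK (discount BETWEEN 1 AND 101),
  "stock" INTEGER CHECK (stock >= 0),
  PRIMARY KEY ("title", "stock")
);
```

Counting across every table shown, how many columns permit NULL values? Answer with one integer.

24

categories: 7 nullable (email, notes, priority, carrier, sku, quantity, city — PK (price) and explicit NOT NULL columns excluded).
products: 3 nullable (product_id, quantity, tax_rate — PK (status) and explicit NOT NULL columns excluded).
payments: 8 nullable (code, priority, payment_id, total, sku, email, phone, description — PK (city) and explicit NOT NULL columns excluded).
warehouses: 6 nullable (price, total, status, unit_cost, phone, discount — PK (title, stock) and explicit NOT NULL columns excluded).
Total: 7 + 3 + 8 + 6 = 24.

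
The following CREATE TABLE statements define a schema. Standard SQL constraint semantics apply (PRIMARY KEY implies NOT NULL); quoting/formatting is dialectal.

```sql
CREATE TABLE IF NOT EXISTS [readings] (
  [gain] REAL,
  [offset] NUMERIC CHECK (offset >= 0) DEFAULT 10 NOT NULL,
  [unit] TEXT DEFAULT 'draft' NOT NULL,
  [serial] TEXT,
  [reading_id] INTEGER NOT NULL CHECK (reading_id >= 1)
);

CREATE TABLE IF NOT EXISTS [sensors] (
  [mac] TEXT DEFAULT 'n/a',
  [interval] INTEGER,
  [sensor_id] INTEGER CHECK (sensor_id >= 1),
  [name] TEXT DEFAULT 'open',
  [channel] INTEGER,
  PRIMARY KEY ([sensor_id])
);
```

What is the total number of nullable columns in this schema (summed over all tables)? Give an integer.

readings: 2 nullable (gain, serial — PK none and explicit NOT NULL columns excluded).
sensors: 4 nullable (mac, interval, name, channel — PK (sensor_id) and explicit NOT NULL columns excluded).
Total: 2 + 4 = 6.

6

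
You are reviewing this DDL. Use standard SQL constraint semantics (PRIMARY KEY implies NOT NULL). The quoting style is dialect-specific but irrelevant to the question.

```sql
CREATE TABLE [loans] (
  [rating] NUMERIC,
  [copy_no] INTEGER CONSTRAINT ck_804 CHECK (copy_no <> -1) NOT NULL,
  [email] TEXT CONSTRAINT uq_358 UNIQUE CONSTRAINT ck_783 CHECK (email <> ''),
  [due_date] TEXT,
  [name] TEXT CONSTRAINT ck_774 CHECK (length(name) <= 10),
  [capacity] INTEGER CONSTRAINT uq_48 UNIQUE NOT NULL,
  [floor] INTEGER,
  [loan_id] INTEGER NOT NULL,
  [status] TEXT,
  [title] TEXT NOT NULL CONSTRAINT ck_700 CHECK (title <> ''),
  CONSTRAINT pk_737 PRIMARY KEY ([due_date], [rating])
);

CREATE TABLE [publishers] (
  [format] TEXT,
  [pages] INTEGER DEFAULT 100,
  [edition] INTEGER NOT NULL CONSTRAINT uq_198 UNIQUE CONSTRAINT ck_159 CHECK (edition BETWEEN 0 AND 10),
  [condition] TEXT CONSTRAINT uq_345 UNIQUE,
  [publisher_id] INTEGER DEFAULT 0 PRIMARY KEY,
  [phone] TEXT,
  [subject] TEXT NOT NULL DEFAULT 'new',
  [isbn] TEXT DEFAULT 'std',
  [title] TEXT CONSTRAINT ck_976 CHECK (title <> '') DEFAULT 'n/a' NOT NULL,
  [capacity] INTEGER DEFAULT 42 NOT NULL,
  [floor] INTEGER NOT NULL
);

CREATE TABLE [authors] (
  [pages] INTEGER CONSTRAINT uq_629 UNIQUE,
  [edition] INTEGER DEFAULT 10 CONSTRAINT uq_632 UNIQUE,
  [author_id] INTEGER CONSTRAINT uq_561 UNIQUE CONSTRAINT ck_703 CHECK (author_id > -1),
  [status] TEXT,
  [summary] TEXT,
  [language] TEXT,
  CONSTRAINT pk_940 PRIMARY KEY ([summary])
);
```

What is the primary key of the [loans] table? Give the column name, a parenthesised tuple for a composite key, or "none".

A table-level PRIMARY KEY clause names 2 columns: due_date, rating.
This is a composite key — the combination is unique, not each column individually.

(due_date, rating)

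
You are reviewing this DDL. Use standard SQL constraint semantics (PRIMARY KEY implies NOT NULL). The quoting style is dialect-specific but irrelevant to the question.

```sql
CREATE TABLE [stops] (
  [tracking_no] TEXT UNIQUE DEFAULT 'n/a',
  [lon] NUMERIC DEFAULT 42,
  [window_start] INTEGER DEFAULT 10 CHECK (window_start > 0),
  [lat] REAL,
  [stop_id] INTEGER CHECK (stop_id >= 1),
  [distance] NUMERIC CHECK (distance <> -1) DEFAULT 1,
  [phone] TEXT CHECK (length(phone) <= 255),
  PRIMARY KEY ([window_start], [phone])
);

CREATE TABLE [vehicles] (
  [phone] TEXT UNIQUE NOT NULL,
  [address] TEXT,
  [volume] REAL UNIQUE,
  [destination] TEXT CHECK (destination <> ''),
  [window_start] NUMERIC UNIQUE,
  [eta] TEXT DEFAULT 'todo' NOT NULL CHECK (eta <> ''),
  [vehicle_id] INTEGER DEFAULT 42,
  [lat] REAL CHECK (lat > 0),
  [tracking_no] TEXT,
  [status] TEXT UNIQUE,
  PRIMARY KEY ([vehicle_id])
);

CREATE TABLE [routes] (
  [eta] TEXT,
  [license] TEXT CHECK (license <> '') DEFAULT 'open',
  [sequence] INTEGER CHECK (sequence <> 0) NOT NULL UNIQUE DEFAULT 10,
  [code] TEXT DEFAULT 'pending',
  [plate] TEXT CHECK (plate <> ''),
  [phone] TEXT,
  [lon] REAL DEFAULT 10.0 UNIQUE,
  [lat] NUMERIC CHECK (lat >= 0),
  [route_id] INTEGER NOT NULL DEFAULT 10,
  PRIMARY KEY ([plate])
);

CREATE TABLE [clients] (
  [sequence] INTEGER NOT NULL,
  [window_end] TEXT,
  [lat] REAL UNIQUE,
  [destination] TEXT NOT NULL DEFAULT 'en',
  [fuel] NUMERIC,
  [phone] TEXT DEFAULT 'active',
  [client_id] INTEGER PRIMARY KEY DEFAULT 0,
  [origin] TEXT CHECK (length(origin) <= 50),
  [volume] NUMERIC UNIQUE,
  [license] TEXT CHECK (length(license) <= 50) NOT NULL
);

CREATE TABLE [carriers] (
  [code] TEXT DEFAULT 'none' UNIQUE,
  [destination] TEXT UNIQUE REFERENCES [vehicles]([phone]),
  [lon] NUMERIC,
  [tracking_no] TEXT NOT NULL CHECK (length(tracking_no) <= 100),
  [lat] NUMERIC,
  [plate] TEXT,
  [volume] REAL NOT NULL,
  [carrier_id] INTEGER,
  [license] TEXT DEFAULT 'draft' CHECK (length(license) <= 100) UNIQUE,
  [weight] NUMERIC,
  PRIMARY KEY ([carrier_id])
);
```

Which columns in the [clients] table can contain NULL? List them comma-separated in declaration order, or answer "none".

- sequence: declared NOT NULL → not nullable.
- window_end: no NOT NULL constraint applies → nullable.
- lat: UNIQUE does not imply NOT NULL → nullable.
- destination: declared NOT NULL → not nullable.
- fuel: no NOT NULL constraint applies → nullable.
- phone: DEFAULT only fills an omitted column; an explicit NULL is still allowed → nullable.
- client_id: part of the PRIMARY KEY, which implies NOT NULL → not nullable.
- origin: CHECK does not forbid NULL (a CHECK constraint passes when its expression is NULL) → nullable.
- volume: UNIQUE does not imply NOT NULL → nullable.
- license: declared NOT NULL → not nullable.

window_end, lat, fuel, phone, origin, volume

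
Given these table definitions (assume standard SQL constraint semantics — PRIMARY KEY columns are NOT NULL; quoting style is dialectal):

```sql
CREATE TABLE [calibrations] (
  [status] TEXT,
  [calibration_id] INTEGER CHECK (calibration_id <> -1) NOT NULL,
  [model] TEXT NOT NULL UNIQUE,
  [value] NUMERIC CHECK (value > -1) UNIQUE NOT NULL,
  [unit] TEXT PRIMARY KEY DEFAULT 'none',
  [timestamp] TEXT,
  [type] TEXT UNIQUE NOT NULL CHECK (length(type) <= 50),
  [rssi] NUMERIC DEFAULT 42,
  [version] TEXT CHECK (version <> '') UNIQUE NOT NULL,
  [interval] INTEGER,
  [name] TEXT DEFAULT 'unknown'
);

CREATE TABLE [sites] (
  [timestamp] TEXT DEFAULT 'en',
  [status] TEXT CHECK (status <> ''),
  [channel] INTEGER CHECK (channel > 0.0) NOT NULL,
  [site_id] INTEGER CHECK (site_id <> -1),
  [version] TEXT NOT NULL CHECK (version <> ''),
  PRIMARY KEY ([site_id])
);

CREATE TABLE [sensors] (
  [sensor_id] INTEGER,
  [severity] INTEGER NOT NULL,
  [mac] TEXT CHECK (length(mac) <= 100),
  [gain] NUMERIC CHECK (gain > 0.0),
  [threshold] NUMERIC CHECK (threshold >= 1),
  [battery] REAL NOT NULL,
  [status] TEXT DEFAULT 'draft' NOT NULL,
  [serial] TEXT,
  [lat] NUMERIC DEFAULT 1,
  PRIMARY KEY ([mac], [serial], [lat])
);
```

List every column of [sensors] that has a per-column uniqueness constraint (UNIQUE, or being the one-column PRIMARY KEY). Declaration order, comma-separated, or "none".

- sensor_id: no UNIQUE or single-column PK constraint.
- severity: no UNIQUE or single-column PK constraint.
- mac: part of a composite PRIMARY KEY — only the tuple is unique, not this column on its own.
- gain: no UNIQUE or single-column PK constraint.
- threshold: no UNIQUE or single-column PK constraint.
- battery: no UNIQUE or single-column PK constraint.
- status: no UNIQUE or single-column PK constraint.
- serial: part of a composite PRIMARY KEY — only the tuple is unique, not this column on its own.
- lat: part of a composite PRIMARY KEY — only the tuple is unique, not this column on its own.

none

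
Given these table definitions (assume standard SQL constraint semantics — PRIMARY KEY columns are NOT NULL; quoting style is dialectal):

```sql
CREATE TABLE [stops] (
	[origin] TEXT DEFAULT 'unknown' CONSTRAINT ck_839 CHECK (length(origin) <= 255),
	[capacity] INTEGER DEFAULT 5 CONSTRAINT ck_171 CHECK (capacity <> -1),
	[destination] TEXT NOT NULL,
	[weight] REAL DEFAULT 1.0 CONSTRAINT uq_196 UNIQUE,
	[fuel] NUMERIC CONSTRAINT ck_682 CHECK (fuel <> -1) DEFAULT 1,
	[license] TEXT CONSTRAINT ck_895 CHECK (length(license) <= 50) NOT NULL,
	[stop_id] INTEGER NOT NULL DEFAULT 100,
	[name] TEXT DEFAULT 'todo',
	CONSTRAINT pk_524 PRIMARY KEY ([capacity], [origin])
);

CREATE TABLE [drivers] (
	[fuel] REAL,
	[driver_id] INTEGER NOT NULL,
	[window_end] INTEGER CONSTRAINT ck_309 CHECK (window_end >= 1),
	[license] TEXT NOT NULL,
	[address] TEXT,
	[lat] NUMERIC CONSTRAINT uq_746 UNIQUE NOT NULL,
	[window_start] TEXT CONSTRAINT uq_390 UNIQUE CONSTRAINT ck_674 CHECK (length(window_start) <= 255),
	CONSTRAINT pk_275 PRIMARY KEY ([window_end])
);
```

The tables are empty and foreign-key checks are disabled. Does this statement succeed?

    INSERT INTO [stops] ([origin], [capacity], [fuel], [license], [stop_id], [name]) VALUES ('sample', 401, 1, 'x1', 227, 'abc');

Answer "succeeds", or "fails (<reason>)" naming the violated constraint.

fails (NOT NULL on destination)

destination is omitted from the column list and has no DEFAULT, so it would receive NULL.
But destination is declared NOT NULL.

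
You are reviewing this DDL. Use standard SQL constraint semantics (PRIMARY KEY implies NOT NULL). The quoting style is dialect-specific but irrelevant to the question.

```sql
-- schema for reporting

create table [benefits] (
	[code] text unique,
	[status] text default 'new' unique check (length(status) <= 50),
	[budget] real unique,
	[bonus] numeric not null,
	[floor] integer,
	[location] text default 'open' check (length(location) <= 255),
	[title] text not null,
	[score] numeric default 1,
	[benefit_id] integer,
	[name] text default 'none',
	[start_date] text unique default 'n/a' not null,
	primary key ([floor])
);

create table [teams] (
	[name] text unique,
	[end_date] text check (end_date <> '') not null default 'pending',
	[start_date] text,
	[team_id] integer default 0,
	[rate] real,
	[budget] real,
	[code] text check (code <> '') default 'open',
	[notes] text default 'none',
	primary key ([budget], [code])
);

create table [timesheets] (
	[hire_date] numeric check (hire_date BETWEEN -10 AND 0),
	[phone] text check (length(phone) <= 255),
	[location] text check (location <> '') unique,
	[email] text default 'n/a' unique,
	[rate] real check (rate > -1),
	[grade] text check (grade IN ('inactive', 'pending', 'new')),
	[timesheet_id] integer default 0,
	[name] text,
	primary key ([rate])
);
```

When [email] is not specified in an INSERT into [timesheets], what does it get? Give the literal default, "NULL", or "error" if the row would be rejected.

email has an explicit DEFAULT 'n/a'.
When the column is omitted from an INSERT, that default is used.

'n/a'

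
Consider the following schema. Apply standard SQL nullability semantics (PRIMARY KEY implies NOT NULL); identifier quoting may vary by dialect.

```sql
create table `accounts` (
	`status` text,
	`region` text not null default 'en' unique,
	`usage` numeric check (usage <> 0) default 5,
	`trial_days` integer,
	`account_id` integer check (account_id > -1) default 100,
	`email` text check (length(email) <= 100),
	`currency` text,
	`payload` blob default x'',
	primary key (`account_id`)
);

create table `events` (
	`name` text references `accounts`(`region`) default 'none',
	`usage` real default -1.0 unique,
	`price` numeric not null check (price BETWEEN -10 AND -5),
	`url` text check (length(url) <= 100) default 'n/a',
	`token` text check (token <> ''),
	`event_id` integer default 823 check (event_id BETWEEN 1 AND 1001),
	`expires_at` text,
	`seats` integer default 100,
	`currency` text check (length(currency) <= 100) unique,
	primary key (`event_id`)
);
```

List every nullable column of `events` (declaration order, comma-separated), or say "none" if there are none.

- name: a foreign key column may be NULL unless separately constrained → nullable.
- usage: UNIQUE does not imply NOT NULL → nullable.
- price: declared NOT NULL → not nullable.
- url: CHECK does not forbid NULL (a CHECK constraint passes when its expression is NULL) → nullable.
- token: CHECK does not forbid NULL (a CHECK constraint passes when its expression is NULL) → nullable.
- event_id: part of the PRIMARY KEY, which implies NOT NULL → not nullable.
- expires_at: no NOT NULL constraint applies → nullable.
- seats: DEFAULT only fills an omitted column; an explicit NULL is still allowed → nullable.
- currency: CHECK does not forbid NULL (a CHECK constraint passes when its expression is NULL) → nullable.

name, usage, url, token, expires_at, seats, currency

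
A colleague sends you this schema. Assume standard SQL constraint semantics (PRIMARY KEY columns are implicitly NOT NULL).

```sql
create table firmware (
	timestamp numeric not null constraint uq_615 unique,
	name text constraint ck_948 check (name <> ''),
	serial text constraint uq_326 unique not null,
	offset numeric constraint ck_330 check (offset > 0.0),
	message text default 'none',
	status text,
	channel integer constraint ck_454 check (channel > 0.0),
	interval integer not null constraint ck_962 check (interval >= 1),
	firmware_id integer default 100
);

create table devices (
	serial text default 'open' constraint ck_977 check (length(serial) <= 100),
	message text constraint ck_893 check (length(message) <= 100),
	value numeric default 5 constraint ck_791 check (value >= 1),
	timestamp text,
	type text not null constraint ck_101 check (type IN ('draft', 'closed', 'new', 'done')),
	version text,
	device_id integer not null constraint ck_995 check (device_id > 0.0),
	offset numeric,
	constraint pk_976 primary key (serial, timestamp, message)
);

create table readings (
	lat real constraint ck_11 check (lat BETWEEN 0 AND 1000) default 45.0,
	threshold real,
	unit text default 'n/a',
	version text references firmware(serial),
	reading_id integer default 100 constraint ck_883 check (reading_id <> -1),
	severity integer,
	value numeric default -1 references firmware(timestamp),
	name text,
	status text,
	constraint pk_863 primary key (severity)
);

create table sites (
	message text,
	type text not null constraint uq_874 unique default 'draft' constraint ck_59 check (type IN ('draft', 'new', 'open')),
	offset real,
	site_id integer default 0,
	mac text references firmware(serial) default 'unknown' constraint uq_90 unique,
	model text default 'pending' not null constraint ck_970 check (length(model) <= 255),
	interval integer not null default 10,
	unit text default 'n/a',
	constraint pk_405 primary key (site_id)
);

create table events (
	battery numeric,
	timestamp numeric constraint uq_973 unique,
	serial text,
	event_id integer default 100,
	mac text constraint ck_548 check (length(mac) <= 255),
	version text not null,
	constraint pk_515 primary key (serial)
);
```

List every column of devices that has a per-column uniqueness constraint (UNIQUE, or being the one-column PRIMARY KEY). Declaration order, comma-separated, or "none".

none

- serial: part of a composite PRIMARY KEY — only the tuple is unique, not this column on its own.
- message: part of a composite PRIMARY KEY — only the tuple is unique, not this column on its own.
- value: no UNIQUE or single-column PK constraint.
- timestamp: part of a composite PRIMARY KEY — only the tuple is unique, not this column on its own.
- type: no UNIQUE or single-column PK constraint.
- version: no UNIQUE or single-column PK constraint.
- device_id: no UNIQUE or single-column PK constraint.
- offset: no UNIQUE or single-column PK constraint.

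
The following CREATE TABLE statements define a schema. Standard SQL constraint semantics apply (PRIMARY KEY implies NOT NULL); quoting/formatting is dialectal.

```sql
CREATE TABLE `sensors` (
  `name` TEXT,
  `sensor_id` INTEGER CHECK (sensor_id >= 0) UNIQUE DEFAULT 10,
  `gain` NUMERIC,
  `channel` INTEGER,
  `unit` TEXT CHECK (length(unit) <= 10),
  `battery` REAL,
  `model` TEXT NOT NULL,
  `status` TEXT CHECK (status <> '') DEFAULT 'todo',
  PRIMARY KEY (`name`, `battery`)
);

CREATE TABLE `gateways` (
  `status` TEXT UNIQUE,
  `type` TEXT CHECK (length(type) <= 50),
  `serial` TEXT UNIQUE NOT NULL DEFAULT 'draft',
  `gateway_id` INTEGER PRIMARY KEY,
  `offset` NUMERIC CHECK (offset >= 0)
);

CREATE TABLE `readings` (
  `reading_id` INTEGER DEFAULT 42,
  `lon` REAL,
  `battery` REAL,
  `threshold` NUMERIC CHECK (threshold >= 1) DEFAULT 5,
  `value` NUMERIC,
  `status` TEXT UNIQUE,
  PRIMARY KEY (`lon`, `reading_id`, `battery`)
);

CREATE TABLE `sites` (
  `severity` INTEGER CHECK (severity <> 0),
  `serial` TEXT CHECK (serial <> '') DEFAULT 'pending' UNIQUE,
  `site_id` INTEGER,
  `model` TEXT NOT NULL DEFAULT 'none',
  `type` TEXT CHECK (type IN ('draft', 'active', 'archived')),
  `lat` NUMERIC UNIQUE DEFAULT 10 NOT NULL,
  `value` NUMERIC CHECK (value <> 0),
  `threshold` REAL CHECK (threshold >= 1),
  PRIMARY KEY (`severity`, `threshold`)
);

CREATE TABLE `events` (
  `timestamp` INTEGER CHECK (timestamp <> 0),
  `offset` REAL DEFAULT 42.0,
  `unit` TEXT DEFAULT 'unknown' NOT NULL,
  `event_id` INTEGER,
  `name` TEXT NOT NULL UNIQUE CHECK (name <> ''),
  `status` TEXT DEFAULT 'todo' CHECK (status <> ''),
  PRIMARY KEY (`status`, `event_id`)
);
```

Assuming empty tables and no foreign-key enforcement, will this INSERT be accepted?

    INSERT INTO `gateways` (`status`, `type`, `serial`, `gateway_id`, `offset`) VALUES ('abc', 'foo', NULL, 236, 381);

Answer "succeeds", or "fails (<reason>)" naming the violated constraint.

serial is explicitly set to NULL, but serial is declared NOT NULL.

fails (NOT NULL on serial)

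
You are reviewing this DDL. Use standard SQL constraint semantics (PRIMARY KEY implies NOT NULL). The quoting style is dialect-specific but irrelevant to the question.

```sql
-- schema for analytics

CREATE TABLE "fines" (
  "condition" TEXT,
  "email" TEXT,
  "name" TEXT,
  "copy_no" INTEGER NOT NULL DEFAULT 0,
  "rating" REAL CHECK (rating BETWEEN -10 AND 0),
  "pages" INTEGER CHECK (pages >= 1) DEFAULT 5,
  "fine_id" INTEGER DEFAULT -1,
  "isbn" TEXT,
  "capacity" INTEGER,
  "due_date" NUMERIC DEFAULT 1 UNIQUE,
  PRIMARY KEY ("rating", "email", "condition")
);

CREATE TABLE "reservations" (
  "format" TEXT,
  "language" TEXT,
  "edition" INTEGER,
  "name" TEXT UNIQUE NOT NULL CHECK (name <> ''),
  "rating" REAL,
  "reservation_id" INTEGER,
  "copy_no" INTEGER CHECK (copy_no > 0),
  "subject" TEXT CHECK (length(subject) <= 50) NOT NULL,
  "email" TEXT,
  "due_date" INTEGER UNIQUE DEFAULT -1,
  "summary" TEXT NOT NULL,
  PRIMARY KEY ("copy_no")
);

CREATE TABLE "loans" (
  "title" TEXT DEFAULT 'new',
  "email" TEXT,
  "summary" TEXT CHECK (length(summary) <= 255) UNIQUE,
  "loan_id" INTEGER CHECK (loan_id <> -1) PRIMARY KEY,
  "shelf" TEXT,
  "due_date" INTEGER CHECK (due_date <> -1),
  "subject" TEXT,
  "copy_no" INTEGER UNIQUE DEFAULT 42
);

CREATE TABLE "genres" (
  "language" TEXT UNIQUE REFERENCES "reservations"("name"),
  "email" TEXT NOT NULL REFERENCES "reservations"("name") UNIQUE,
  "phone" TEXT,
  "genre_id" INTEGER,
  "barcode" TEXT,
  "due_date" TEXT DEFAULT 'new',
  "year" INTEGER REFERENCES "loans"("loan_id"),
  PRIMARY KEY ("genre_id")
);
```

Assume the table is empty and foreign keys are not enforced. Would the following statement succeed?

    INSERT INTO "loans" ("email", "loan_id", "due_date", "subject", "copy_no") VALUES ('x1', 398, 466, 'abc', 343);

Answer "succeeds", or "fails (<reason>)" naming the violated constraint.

NOT NULL columns: loan_id is supplied.
CHECK constraints: 398 satisfies (loan_id <> -1); 466 satisfies (due_date <> -1).
No constraint is violated.

succeeds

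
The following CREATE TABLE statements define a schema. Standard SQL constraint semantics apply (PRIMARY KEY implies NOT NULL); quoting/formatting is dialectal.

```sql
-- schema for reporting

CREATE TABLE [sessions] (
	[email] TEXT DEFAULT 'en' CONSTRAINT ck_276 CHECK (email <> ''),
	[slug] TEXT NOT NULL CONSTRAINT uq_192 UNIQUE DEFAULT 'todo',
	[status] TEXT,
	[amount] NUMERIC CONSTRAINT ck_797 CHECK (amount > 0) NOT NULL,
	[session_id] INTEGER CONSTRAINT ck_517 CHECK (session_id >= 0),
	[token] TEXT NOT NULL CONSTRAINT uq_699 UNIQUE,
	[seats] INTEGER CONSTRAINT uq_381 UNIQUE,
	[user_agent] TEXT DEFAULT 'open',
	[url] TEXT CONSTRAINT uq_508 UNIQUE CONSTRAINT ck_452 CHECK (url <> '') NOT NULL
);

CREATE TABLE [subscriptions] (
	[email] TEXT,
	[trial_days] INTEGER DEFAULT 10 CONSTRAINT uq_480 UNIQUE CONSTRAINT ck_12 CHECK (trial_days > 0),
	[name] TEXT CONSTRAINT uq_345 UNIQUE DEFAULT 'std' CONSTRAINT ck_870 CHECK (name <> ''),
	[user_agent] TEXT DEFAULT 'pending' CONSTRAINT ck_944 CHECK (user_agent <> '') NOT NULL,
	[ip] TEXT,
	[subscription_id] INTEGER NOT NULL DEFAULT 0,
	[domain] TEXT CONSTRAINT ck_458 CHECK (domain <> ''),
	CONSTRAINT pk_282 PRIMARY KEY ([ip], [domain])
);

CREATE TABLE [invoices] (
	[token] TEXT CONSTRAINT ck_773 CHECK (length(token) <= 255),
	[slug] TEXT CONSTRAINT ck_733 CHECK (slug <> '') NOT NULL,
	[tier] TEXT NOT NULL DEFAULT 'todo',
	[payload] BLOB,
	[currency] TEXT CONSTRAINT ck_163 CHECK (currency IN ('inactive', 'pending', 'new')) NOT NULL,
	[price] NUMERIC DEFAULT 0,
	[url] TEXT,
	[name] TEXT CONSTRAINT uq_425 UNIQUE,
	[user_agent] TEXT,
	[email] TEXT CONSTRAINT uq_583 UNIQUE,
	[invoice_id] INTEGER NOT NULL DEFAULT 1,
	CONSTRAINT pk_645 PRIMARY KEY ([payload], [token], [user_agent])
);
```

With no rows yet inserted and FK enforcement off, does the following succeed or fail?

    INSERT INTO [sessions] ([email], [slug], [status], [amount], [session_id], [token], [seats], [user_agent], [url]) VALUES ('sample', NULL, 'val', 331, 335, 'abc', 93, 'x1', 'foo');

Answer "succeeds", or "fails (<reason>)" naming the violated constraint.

fails (NOT NULL on slug)

slug is explicitly set to NULL, but slug is declared NOT NULL.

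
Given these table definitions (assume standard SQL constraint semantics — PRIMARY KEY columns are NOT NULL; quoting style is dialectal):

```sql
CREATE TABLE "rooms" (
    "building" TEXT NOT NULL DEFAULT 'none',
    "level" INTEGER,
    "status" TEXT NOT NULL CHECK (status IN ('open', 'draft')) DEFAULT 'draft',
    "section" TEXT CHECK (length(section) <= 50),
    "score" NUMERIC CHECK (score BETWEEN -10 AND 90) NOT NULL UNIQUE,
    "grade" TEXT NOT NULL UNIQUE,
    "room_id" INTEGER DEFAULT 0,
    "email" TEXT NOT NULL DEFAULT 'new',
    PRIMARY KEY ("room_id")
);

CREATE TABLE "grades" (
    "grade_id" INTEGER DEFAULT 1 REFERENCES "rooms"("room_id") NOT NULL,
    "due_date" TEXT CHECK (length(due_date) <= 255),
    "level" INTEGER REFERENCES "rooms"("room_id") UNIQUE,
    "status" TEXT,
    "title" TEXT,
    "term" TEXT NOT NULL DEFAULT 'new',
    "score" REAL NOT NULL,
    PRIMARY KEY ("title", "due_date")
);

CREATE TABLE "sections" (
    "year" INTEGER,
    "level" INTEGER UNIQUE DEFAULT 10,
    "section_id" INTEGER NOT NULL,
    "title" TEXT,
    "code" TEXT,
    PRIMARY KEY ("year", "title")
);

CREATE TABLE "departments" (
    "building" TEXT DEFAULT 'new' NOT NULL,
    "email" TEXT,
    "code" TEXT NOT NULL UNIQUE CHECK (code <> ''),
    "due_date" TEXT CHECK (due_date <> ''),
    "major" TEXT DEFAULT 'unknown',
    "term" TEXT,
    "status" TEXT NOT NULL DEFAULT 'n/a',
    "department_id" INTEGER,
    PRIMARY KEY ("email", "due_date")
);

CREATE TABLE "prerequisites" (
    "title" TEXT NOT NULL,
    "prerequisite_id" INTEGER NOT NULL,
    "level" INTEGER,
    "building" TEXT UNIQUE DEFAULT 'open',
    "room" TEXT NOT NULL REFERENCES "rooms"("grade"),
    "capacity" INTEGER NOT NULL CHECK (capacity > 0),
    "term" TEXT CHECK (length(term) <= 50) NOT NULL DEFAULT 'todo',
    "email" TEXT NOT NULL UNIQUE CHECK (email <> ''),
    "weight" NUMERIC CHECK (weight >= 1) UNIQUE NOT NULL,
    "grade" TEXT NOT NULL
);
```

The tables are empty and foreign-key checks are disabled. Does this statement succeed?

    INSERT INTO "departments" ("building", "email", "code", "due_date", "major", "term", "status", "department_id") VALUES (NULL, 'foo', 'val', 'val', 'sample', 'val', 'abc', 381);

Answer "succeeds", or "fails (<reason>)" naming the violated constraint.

building is explicitly set to NULL, but building is declared NOT NULL.

fails (NOT NULL on building)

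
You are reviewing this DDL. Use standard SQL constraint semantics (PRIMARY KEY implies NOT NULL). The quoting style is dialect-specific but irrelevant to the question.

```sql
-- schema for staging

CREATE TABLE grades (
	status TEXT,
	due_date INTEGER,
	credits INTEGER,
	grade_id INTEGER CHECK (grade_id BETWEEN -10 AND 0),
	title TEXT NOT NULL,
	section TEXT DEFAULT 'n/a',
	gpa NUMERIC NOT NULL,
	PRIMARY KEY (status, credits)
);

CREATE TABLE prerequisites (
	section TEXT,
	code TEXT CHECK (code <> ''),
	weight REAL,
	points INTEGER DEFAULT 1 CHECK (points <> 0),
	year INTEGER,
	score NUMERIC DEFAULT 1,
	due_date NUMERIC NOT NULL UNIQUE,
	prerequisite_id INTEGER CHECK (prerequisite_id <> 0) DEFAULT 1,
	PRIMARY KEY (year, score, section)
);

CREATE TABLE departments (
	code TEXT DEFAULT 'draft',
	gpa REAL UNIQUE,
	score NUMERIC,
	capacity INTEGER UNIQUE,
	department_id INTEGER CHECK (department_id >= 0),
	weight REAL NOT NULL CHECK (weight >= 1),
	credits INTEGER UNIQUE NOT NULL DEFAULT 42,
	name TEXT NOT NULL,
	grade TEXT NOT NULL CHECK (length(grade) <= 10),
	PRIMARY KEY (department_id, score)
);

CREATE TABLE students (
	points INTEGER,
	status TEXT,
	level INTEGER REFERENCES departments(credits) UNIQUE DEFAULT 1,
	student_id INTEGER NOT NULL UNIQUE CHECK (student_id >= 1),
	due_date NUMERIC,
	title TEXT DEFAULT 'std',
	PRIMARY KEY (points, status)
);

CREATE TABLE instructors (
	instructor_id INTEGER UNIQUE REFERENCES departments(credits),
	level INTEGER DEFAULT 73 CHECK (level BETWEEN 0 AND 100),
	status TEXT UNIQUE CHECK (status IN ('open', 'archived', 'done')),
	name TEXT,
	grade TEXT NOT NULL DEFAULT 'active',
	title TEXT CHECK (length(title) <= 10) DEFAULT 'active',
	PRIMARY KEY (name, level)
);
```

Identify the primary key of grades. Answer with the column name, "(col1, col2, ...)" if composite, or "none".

A table-level PRIMARY KEY clause names 2 columns: status, credits.
This is a composite key — the combination is unique, not each column individually.

(status, credits)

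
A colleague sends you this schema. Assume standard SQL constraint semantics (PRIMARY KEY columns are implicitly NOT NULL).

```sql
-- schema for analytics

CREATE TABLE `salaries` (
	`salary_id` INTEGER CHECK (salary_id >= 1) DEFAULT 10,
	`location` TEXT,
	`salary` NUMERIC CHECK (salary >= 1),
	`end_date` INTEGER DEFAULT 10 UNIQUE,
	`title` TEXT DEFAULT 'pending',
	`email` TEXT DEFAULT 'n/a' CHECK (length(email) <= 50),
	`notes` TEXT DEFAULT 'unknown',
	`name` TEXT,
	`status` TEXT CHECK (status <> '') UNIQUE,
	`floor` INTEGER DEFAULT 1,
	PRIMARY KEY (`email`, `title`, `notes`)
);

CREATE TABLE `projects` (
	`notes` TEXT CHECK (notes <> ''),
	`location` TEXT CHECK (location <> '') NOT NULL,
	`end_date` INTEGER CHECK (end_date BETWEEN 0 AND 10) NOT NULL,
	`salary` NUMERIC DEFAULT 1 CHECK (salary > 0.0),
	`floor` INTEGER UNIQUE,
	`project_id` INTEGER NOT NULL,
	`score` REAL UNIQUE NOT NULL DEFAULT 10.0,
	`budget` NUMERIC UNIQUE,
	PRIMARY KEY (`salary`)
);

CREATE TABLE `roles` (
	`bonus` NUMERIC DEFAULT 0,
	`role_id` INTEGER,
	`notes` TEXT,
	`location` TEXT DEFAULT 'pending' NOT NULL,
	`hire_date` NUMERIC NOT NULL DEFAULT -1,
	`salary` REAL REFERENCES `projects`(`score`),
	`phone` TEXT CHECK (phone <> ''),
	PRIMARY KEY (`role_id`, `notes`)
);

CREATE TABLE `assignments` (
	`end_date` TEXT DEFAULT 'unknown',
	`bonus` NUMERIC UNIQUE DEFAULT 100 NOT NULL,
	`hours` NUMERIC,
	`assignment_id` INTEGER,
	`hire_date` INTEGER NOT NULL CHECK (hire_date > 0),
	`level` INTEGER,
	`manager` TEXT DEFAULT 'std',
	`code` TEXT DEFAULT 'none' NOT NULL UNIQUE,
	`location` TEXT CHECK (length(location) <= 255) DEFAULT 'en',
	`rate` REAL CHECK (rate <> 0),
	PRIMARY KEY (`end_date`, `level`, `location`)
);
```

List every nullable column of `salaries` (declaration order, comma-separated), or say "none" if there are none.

- salary_id: CHECK does not forbid NULL (a CHECK constraint passes when its expression is NULL) → nullable.
- location: no NOT NULL constraint applies → nullable.
- salary: CHECK does not forbid NULL (a CHECK constraint passes when its expression is NULL) → nullable.
- end_date: UNIQUE does not imply NOT NULL → nullable.
- title: part of the PRIMARY KEY, which implies NOT NULL → not nullable.
- email: part of the PRIMARY KEY, which implies NOT NULL → not nullable.
- notes: part of the PRIMARY KEY, which implies NOT NULL → not nullable.
- name: no NOT NULL constraint applies → nullable.
- status: CHECK does not forbid NULL (a CHECK constraint passes when its expression is NULL) → nullable.
- floor: DEFAULT only fills an omitted column; an explicit NULL is still allowed → nullable.

salary_id, location, salary, end_date, name, status, floor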